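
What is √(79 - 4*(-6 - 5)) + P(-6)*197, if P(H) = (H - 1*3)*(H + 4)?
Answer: 3546 + √123 ≈ 3557.1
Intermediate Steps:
P(H) = (-3 + H)*(4 + H) (P(H) = (H - 3)*(4 + H) = (-3 + H)*(4 + H))
√(79 - 4*(-6 - 5)) + P(-6)*197 = √(79 - 4*(-6 - 5)) + (-12 - 6 + (-6)²)*197 = √(79 - 4*(-11)) + (-12 - 6 + 36)*197 = √(79 + 44) + 18*197 = √123 + 3546 = 3546 + √123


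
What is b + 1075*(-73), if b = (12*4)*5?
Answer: -78235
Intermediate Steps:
b = 240 (b = 48*5 = 240)
b + 1075*(-73) = 240 + 1075*(-73) = 240 - 78475 = -78235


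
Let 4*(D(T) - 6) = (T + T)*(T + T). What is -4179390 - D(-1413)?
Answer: -6175965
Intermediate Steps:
D(T) = 6 + T² (D(T) = 6 + ((T + T)*(T + T))/4 = 6 + ((2*T)*(2*T))/4 = 6 + (4*T²)/4 = 6 + T²)
-4179390 - D(-1413) = -4179390 - (6 + (-1413)²) = -4179390 - (6 + 1996569) = -4179390 - 1*1996575 = -4179390 - 1996575 = -6175965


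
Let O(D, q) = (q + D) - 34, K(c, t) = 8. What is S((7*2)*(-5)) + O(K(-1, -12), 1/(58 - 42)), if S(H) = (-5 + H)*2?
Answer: -2815/16 ≈ -175.94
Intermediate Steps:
O(D, q) = -34 + D + q (O(D, q) = (D + q) - 34 = -34 + D + q)
S(H) = -10 + 2*H
S((7*2)*(-5)) + O(K(-1, -12), 1/(58 - 42)) = (-10 + 2*((7*2)*(-5))) + (-34 + 8 + 1/(58 - 42)) = (-10 + 2*(14*(-5))) + (-34 + 8 + 1/16) = (-10 + 2*(-70)) + (-34 + 8 + 1/16) = (-10 - 140) - 415/16 = -150 - 415/16 = -2815/16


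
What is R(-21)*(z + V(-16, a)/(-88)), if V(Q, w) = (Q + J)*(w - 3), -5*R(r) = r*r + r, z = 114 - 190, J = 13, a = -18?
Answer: 141771/22 ≈ 6444.1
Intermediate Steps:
z = -76
R(r) = -r/5 - r²/5 (R(r) = -(r*r + r)/5 = -(r² + r)/5 = -(r + r²)/5 = -r/5 - r²/5)
V(Q, w) = (-3 + w)*(13 + Q) (V(Q, w) = (Q + 13)*(w - 3) = (13 + Q)*(-3 + w) = (-3 + w)*(13 + Q))
R(-21)*(z + V(-16, a)/(-88)) = (-⅕*(-21)*(1 - 21))*(-76 + (-39 - 3*(-16) + 13*(-18) - 16*(-18))/(-88)) = (-⅕*(-21)*(-20))*(-76 + (-39 + 48 - 234 + 288)*(-1/88)) = -84*(-76 + 63*(-1/88)) = -84*(-76 - 63/88) = -84*(-6751/88) = 141771/22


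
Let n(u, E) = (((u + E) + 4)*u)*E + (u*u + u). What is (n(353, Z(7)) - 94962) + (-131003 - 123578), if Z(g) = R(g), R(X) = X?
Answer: 674863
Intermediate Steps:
Z(g) = g
n(u, E) = u + u² + E*u*(4 + E + u) (n(u, E) = (((E + u) + 4)*u)*E + (u² + u) = ((4 + E + u)*u)*E + (u + u²) = (u*(4 + E + u))*E + (u + u²) = E*u*(4 + E + u) + (u + u²) = u + u² + E*u*(4 + E + u))
(n(353, Z(7)) - 94962) + (-131003 - 123578) = (353*(1 + 353 + 7² + 4*7 + 7*353) - 94962) + (-131003 - 123578) = (353*(1 + 353 + 49 + 28 + 2471) - 94962) - 254581 = (353*2902 - 94962) - 254581 = (1024406 - 94962) - 254581 = 929444 - 254581 = 674863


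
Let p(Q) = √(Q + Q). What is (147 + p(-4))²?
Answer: 21601 + 588*I*√2 ≈ 21601.0 + 831.56*I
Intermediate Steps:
p(Q) = √2*√Q (p(Q) = √(2*Q) = √2*√Q)
(147 + p(-4))² = (147 + √2*√(-4))² = (147 + √2*(2*I))² = (147 + 2*I*√2)²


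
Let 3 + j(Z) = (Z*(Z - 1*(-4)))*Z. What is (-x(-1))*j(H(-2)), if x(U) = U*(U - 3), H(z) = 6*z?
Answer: 4620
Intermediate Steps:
x(U) = U*(-3 + U)
j(Z) = -3 + Z²*(4 + Z) (j(Z) = -3 + (Z*(Z - 1*(-4)))*Z = -3 + (Z*(Z + 4))*Z = -3 + (Z*(4 + Z))*Z = -3 + Z²*(4 + Z))
(-x(-1))*j(H(-2)) = (-(-1)*(-3 - 1))*(-3 + (6*(-2))³ + 4*(6*(-2))²) = (-(-1)*(-4))*(-3 + (-12)³ + 4*(-12)²) = (-1*4)*(-3 - 1728 + 4*144) = -4*(-3 - 1728 + 576) = -4*(-1155) = 4620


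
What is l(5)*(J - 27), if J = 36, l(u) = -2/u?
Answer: -18/5 ≈ -3.6000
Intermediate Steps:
l(5)*(J - 27) = (-2/5)*(36 - 27) = -2*⅕*9 = -⅖*9 = -18/5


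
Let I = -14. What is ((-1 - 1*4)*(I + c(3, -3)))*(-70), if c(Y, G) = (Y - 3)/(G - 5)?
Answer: -4900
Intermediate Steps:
c(Y, G) = (-3 + Y)/(-5 + G)
((-1 - 1*4)*(I + c(3, -3)))*(-70) = ((-1 - 1*4)*(-14 + (-3 + 3)/(-5 - 3)))*(-70) = ((-1 - 4)*(-14 + 0/(-8)))*(-70) = -5*(-14 - ⅛*0)*(-70) = -5*(-14 + 0)*(-70) = -5*(-14)*(-70) = 70*(-70) = -4900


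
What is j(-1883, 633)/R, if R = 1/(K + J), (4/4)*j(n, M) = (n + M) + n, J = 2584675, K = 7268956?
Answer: -30871425923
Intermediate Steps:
j(n, M) = M + 2*n (j(n, M) = (n + M) + n = (M + n) + n = M + 2*n)
R = 1/9853631 (R = 1/(7268956 + 2584675) = 1/9853631 ≈ 1.0149e-7)
j(-1883, 633)/R = (633 + 2*(-1883))/(1/9853631) = (633 - 3766)*9853631 = -3133*9853631 = -30871425923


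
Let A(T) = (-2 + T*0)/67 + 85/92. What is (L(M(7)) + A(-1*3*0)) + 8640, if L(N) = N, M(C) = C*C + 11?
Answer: 53632311/6164 ≈ 8700.9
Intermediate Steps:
M(C) = 11 + C² (M(C) = C² + 11 = 11 + C²)
A(T) = 5511/6164 (A(T) = (-2 + 0)*(1/67) + 85*(1/92) = -2*1/67 + 85/92 = -2/67 + 85/92 = 5511/6164)
(L(M(7)) + A(-1*3*0)) + 8640 = ((11 + 7²) + 5511/6164) + 8640 = ((11 + 49) + 5511/6164) + 8640 = (60 + 5511/6164) + 8640 = 375351/6164 + 8640 = 53632311/6164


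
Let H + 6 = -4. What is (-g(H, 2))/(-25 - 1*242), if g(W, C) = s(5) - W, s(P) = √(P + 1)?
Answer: 10/267 + √6/267 ≈ 0.046627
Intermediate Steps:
H = -10 (H = -6 - 4 = -10)
s(P) = √(1 + P)
g(W, C) = √6 - W (g(W, C) = √(1 + 5) - W = √6 - W)
(-g(H, 2))/(-25 - 1*242) = (-(√6 - 1*(-10)))/(-25 - 1*242) = (-(√6 + 10))/(-25 - 242) = -(10 + √6)/(-267) = (-10 - √6)*(-1/267) = 10/267 + √6/267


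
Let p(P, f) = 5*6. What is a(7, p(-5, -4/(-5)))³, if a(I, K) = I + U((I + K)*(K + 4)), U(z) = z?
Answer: 2024284625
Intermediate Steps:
p(P, f) = 30
a(I, K) = I + (4 + K)*(I + K) (a(I, K) = I + (I + K)*(K + 4) = I + (I + K)*(4 + K) = I + (4 + K)*(I + K))
a(7, p(-5, -4/(-5)))³ = (30² + 4*30 + 5*7 + 7*30)³ = (900 + 120 + 35 + 210)³ = 1265³ = 2024284625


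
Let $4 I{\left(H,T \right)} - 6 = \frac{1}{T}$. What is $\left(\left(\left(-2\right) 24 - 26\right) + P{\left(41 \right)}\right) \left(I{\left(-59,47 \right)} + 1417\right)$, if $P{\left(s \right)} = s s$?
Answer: $\frac{428553153}{188} \approx 2.2795 \cdot 10^{6}$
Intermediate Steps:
$I{\left(H,T \right)} = \frac{3}{2} + \frac{1}{4 T}$
$P{\left(s \right)} = s^{2}$
$\left(\left(\left(-2\right) 24 - 26\right) + P{\left(41 \right)}\right) \left(I{\left(-59,47 \right)} + 1417\right) = \left(\left(\left(-2\right) 24 - 26\right) + 41^{2}\right) \left(\frac{1 + 6 \cdot 47}{4 \cdot 47} + 1417\right) = \left(\left(-48 - 26\right) + 1681\right) \left(\frac{1}{4} \cdot \frac{1}{47} \left(1 + 282\right) + 1417\right) = \left(-74 + 1681\right) \left(\frac{1}{4} \cdot \frac{1}{47} \cdot 283 + 1417\right) = 1607 \left(\frac{283}{188} + 1417\right) = 1607 \cdot \frac{266679}{188} = \frac{428553153}{188}$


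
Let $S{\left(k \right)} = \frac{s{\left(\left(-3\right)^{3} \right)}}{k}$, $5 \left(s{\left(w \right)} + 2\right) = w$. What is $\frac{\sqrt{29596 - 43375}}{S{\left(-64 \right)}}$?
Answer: $\frac{960 i \sqrt{1531}}{37} \approx 1015.2 i$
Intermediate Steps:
$s{\left(w \right)} = -2 + \frac{w}{5}$
$S{\left(k \right)} = - \frac{37}{5 k}$ ($S{\left(k \right)} = \frac{-2 + \frac{\left(-3\right)^{3}}{5}}{k} = \frac{-2 + \frac{1}{5} \left(-27\right)}{k} = \frac{-2 - \frac{27}{5}}{k} = - \frac{37}{5 k}$)
$\frac{\sqrt{29596 - 43375}}{S{\left(-64 \right)}} = \frac{\sqrt{29596 - 43375}}{\left(- \frac{37}{5}\right) \frac{1}{-64}} = \frac{\sqrt{-13779}}{\left(- \frac{37}{5}\right) \left(- \frac{1}{64}\right)} = \frac{3 i \sqrt{1531}}{\frac{37}{320}} = 3 i \sqrt{1531} \cdot \frac{320}{37} = \frac{960 i \sqrt{1531}}{37}$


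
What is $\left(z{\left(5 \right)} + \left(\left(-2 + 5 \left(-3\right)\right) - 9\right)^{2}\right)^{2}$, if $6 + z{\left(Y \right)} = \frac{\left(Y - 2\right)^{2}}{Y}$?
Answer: $\frac{11282881}{25} \approx 4.5132 \cdot 10^{5}$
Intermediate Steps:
$z{\left(Y \right)} = -6 + \frac{\left(-2 + Y\right)^{2}}{Y}$ ($z{\left(Y \right)} = -6 + \frac{\left(Y - 2\right)^{2}}{Y} = -6 + \frac{\left(-2 + Y\right)^{2}}{Y}$)
$\left(z{\left(5 \right)} + \left(\left(-2 + 5 \left(-3\right)\right) - 9\right)^{2}\right)^{2} = \left(\left(-6 + \frac{\left(-2 + 5\right)^{2}}{5}\right) + \left(\left(-2 + 5 \left(-3\right)\right) - 9\right)^{2}\right)^{2} = \left(\left(-6 + \frac{3^{2}}{5}\right) + \left(\left(-2 - 15\right) - 9\right)^{2}\right)^{2} = \left(\left(-6 + \frac{1}{5} \cdot 9\right) + \left(-17 - 9\right)^{2}\right)^{2} = \left(\left(-6 + \frac{9}{5}\right) + \left(-26\right)^{2}\right)^{2} = \left(- \frac{21}{5} + 676\right)^{2} = \left(\frac{3359}{5}\right)^{2} = \frac{11282881}{25}$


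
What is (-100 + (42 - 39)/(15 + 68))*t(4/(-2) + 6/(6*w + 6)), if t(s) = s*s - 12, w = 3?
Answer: 1186471/1328 ≈ 893.43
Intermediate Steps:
t(s) = -12 + s**2 (t(s) = s**2 - 12 = -12 + s**2)
(-100 + (42 - 39)/(15 + 68))*t(4/(-2) + 6/(6*w + 6)) = (-100 + (42 - 39)/(15 + 68))*(-12 + (4/(-2) + 6/(6*3 + 6))**2) = (-100 + 3/83)*(-12 + (4*(-1/2) + 6/(18 + 6))**2) = (-100 + 3*(1/83))*(-12 + (-2 + 6/24)**2) = (-100 + 3/83)*(-12 + (-2 + 6*(1/24))**2) = -8297*(-12 + (-2 + 1/4)**2)/83 = -8297*(-12 + (-7/4)**2)/83 = -8297*(-12 + 49/16)/83 = -8297/83*(-143/16) = 1186471/1328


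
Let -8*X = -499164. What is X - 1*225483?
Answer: -326175/2 ≈ -1.6309e+5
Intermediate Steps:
X = 124791/2 (X = -1/8*(-499164) = 124791/2 ≈ 62396.)
X - 1*225483 = 124791/2 - 1*225483 = 124791/2 - 225483 = -326175/2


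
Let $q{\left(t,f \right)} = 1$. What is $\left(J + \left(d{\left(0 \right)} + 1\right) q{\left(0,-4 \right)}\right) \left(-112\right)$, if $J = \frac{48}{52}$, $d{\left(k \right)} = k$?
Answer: $- \frac{2800}{13} \approx -215.38$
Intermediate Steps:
$J = \frac{12}{13}$ ($J = 48 \cdot \frac{1}{52} = \frac{12}{13} \approx 0.92308$)
$\left(J + \left(d{\left(0 \right)} + 1\right) q{\left(0,-4 \right)}\right) \left(-112\right) = \left(\frac{12}{13} + \left(0 + 1\right) 1\right) \left(-112\right) = \left(\frac{12}{13} + 1 \cdot 1\right) \left(-112\right) = \left(\frac{12}{13} + 1\right) \left(-112\right) = \frac{25}{13} \left(-112\right) = - \frac{2800}{13}$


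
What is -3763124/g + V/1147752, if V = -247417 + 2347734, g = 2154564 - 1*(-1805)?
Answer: 11048703775/130261938552 ≈ 0.084819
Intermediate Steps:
g = 2156369 (g = 2154564 + 1805 = 2156369)
V = 2100317
-3763124/g + V/1147752 = -3763124/2156369 + 2100317/1147752 = -3763124*1/2156369 + 2100317*(1/1147752) = -3763124/2156369 + 110543/60408 = 11048703775/130261938552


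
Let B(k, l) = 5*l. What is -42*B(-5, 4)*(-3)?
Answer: 2520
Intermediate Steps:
-42*B(-5, 4)*(-3) = -210*4*(-3) = -42*20*(-3) = -840*(-3) = 2520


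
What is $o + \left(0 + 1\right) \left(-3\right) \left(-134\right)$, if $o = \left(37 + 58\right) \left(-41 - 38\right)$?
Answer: $-7103$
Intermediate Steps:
$o = -7505$ ($o = 95 \left(-79\right) = -7505$)
$o + \left(0 + 1\right) \left(-3\right) \left(-134\right) = -7505 + \left(0 + 1\right) \left(-3\right) \left(-134\right) = -7505 + 1 \left(-3\right) \left(-134\right) = -7505 - -402 = -7505 + 402 = -7103$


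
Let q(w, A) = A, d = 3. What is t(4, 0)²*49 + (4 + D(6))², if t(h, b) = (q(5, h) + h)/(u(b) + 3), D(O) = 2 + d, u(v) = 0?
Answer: 3865/9 ≈ 429.44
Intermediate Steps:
D(O) = 5 (D(O) = 2 + 3 = 5)
t(h, b) = 2*h/3 (t(h, b) = (h + h)/(0 + 3) = (2*h)/3 = (2*h)*(⅓) = 2*h/3)
t(4, 0)²*49 + (4 + D(6))² = ((⅔)*4)²*49 + (4 + 5)² = (8/3)²*49 + 9² = (64/9)*49 + 81 = 3136/9 + 81 = 3865/9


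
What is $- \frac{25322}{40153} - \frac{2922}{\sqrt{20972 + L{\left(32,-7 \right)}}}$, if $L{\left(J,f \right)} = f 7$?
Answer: $- \frac{25322}{40153} - \frac{2922 \sqrt{427}}{2989} \approx -20.831$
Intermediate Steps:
$L{\left(J,f \right)} = 7 f$
$- \frac{25322}{40153} - \frac{2922}{\sqrt{20972 + L{\left(32,-7 \right)}}} = - \frac{25322}{40153} - \frac{2922}{\sqrt{20972 + 7 \left(-7\right)}} = \left(-25322\right) \frac{1}{40153} - \frac{2922}{\sqrt{20972 - 49}} = - \frac{25322}{40153} - \frac{2922}{\sqrt{20923}} = - \frac{25322}{40153} - \frac{2922}{7 \sqrt{427}} = - \frac{25322}{40153} - 2922 \frac{\sqrt{427}}{2989} = - \frac{25322}{40153} - \frac{2922 \sqrt{427}}{2989}$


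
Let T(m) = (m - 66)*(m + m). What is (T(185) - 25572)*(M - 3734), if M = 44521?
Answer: 752846446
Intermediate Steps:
T(m) = 2*m*(-66 + m) (T(m) = (-66 + m)*(2*m) = 2*m*(-66 + m))
(T(185) - 25572)*(M - 3734) = (2*185*(-66 + 185) - 25572)*(44521 - 3734) = (2*185*119 - 25572)*40787 = (44030 - 25572)*40787 = 18458*40787 = 752846446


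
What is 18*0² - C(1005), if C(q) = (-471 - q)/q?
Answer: 492/335 ≈ 1.4687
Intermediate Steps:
C(q) = (-471 - q)/q
18*0² - C(1005) = 18*0² - (-471 - 1*1005)/1005 = 18*0 - (-471 - 1005)/1005 = 0 - (-1476)/1005 = 0 - 1*(-492/335) = 0 + 492/335 = 492/335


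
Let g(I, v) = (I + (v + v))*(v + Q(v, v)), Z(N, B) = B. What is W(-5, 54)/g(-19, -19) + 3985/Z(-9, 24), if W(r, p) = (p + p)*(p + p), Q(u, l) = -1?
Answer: 401903/2280 ≈ 176.27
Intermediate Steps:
W(r, p) = 4*p² (W(r, p) = (2*p)*(2*p) = 4*p²)
g(I, v) = (-1 + v)*(I + 2*v) (g(I, v) = (I + (v + v))*(v - 1) = (I + 2*v)*(-1 + v) = (-1 + v)*(I + 2*v))
W(-5, 54)/g(-19, -19) + 3985/Z(-9, 24) = (4*54²)/(-1*(-19) - 2*(-19) + 2*(-19)² - 19*(-19)) + 3985/24 = (4*2916)/(19 + 38 + 2*361 + 361) + 3985*(1/24) = 11664/(19 + 38 + 722 + 361) + 3985/24 = 11664/1140 + 3985/24 = 11664*(1/1140) + 3985/24 = 972/95 + 3985/24 = 401903/2280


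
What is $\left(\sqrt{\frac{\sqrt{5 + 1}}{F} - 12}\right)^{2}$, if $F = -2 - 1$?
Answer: $-12 - \frac{\sqrt{6}}{3} \approx -12.816$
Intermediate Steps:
$F = -3$
$\left(\sqrt{\frac{\sqrt{5 + 1}}{F} - 12}\right)^{2} = \left(\sqrt{\frac{\sqrt{5 + 1}}{-3} - 12}\right)^{2} = \left(\sqrt{\sqrt{6} \left(- \frac{1}{3}\right) - 12}\right)^{2} = \left(\sqrt{- \frac{\sqrt{6}}{3} - 12}\right)^{2} = \left(\sqrt{-12 - \frac{\sqrt{6}}{3}}\right)^{2} = -12 - \frac{\sqrt{6}}{3}$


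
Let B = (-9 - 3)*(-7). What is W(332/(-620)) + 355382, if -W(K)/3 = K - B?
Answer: 55123519/155 ≈ 3.5564e+5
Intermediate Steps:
B = 84 (B = -12*(-7) = 84)
W(K) = 252 - 3*K (W(K) = -3*(K - 1*84) = -3*(K - 84) = -3*(-84 + K) = 252 - 3*K)
W(332/(-620)) + 355382 = (252 - 996/(-620)) + 355382 = (252 - 996*(-1)/620) + 355382 = (252 - 3*(-83/155)) + 355382 = (252 + 249/155) + 355382 = 39309/155 + 355382 = 55123519/155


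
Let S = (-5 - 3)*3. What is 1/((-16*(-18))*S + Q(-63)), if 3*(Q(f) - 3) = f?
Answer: -1/6930 ≈ -0.00014430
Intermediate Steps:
Q(f) = 3 + f/3
S = -24 (S = -8*3 = -24)
1/((-16*(-18))*S + Q(-63)) = 1/(-16*(-18)*(-24) + (3 + (⅓)*(-63))) = 1/(288*(-24) + (3 - 21)) = 1/(-6912 - 18) = 1/(-6930) = -1/6930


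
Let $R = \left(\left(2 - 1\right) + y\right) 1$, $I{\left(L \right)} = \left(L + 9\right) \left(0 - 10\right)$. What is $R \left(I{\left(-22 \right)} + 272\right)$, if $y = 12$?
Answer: $5226$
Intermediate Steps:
$I{\left(L \right)} = -90 - 10 L$ ($I{\left(L \right)} = \left(9 + L\right) \left(-10\right) = -90 - 10 L$)
$R = 13$ ($R = \left(\left(2 - 1\right) + 12\right) 1 = \left(1 + 12\right) 1 = 13 \cdot 1 = 13$)
$R \left(I{\left(-22 \right)} + 272\right) = 13 \left(\left(-90 - -220\right) + 272\right) = 13 \left(\left(-90 + 220\right) + 272\right) = 13 \left(130 + 272\right) = 13 \cdot 402 = 5226$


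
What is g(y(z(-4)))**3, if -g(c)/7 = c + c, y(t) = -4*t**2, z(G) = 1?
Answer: 175616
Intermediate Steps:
g(c) = -14*c (g(c) = -7*(c + c) = -14*c)
g(y(z(-4)))**3 = (-(-56)*1**2)**3 = (-(-56))**3 = (-14*(-4))**3 = 56**3 = 175616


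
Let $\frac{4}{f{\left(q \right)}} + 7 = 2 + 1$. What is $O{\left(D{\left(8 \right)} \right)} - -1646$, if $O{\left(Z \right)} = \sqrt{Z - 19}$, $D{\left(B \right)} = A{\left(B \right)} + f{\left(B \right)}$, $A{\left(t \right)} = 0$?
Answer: $1646 + 2 i \sqrt{5} \approx 1646.0 + 4.4721 i$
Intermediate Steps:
$f{\left(q \right)} = -1$ ($f{\left(q \right)} = \frac{4}{-7 + \left(2 + 1\right)} = \frac{4}{-7 + 3} = \frac{4}{-4} = 4 \left(- \frac{1}{4}\right) = -1$)
$D{\left(B \right)} = -1$ ($D{\left(B \right)} = 0 - 1 = -1$)
$O{\left(Z \right)} = \sqrt{-19 + Z}$
$O{\left(D{\left(8 \right)} \right)} - -1646 = \sqrt{-19 - 1} - -1646 = \sqrt{-20} + 1646 = 2 i \sqrt{5} + 1646 = 1646 + 2 i \sqrt{5}$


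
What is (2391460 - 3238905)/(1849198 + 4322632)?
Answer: -169489/1234366 ≈ -0.13731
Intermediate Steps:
(2391460 - 3238905)/(1849198 + 4322632) = -847445/6171830 = -847445*1/6171830 = -169489/1234366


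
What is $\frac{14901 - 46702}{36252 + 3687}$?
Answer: $- \frac{31801}{39939} \approx -0.79624$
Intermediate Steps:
$\frac{14901 - 46702}{36252 + 3687} = - \frac{31801}{39939}$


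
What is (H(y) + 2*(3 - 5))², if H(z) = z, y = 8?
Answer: 16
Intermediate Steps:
(H(y) + 2*(3 - 5))² = (8 + 2*(3 - 5))² = (8 + 2*(-2))² = (8 - 4)² = 4² = 16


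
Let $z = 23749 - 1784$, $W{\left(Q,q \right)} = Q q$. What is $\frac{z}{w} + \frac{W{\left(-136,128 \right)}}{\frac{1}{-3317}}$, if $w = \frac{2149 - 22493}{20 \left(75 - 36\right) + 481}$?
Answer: $\frac{1174682385719}{20344} \approx 5.7741 \cdot 10^{7}$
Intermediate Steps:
$z = 21965$
$w = - \frac{20344}{1261}$ ($w = - \frac{20344}{20 \cdot 39 + 481} = - \frac{20344}{780 + 481} = - \frac{20344}{1261} \approx -16.133$)
$\frac{z}{w} + \frac{W{\left(-136,128 \right)}}{\frac{1}{-3317}} = \frac{21965}{- \frac{20344}{1261}} + \frac{\left(-136\right) 128}{\frac{1}{-3317}} = 21965 \left(- \frac{1261}{20344}\right) - \frac{17408}{- \frac{1}{3317}} = - \frac{27697865}{20344} - -57742336 = - \frac{27697865}{20344} + 57742336 = \frac{1174682385719}{20344}$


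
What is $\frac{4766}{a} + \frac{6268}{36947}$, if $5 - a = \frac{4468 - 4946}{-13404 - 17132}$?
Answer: $\frac{2689009990804}{2811703647} \approx 956.36$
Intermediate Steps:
$a = \frac{76101}{15268}$ ($a = 5 - \frac{4468 - 4946}{-13404 - 17132} = 5 - - \frac{478}{-30536} = 5 - \left(-478\right) \left(- \frac{1}{30536}\right) = 5 - \frac{239}{15268} = \frac{76101}{15268} \approx 4.9843$)
$\frac{4766}{a} + \frac{6268}{36947} = \frac{4766}{\frac{76101}{15268}} + \frac{6268}{36947} = 4766 \cdot \frac{15268}{76101} + 6268 \cdot \frac{1}{36947} = \frac{72767288}{76101} + \frac{6268}{36947} = \frac{2689009990804}{2811703647}$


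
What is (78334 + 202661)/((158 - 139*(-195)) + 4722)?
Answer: 56199/6397 ≈ 8.7852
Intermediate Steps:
(78334 + 202661)/((158 - 139*(-195)) + 4722) = 280995/((158 + 27105) + 4722) = 280995/(27263 + 4722) = 280995/31985 = 280995*(1/31985) = 56199/6397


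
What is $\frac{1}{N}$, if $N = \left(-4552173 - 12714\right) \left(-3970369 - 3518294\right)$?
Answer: $\frac{1}{34184900376081} \approx 2.9253 \cdot 10^{-14}$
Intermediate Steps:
$N = 34184900376081$ ($N = \left(-4564887\right) \left(-7488663\right) = 34184900376081$)
$\frac{1}{N} = \frac{1}{34184900376081}$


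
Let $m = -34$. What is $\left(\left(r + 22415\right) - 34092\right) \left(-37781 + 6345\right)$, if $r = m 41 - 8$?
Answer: $411151444$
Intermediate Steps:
$r = -1402$ ($r = \left(-34\right) 41 - 8 = -1394 - 8 = -1402$)
$\left(\left(r + 22415\right) - 34092\right) \left(-37781 + 6345\right) = \left(\left(-1402 + 22415\right) - 34092\right) \left(-37781 + 6345\right) = \left(21013 - 34092\right) \left(-31436\right) = \left(-13079\right) \left(-31436\right) = 411151444$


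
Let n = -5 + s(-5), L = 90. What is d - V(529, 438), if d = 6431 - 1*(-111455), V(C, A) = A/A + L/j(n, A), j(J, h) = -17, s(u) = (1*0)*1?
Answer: 2004135/17 ≈ 1.1789e+5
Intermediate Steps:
s(u) = 0 (s(u) = 0*1 = 0)
n = -5 (n = -5 + 0 = -5)
V(C, A) = -73/17 (V(C, A) = A/A + 90/(-17) = 1 + 90*(-1/17) = 1 - 90/17 = -73/17)
d = 117886 (d = 6431 + 111455 = 117886)
d - V(529, 438) = 117886 - 1*(-73/17) = 117886 + 73/17 = 2004135/17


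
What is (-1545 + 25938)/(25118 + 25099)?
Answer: 8131/16739 ≈ 0.48575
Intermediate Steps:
(-1545 + 25938)/(25118 + 25099) = 24393/50217 = 24393*(1/50217) = 8131/16739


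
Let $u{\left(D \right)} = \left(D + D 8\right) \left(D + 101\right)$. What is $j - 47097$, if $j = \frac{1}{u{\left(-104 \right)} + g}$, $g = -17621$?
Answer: $- \frac{697647862}{14813} \approx -47097.0$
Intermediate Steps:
$u{\left(D \right)} = 9 D \left(101 + D\right)$ ($u{\left(D \right)} = \left(D + 8 D\right) \left(101 + D\right) = 9 D \left(101 + D\right)$)
$j = - \frac{1}{14813}$ ($j = \frac{1}{9 \left(-104\right) \left(101 - 104\right) - 17621} = \frac{1}{9 \left(-104\right) \left(-3\right) - 17621} = \frac{1}{2808 - 17621} = \frac{1}{-14813} = - \frac{1}{14813} \approx -6.7508 \cdot 10^{-5}$)
$j - 47097 = - \frac{1}{14813} - 47097 = - \frac{697647862}{14813}$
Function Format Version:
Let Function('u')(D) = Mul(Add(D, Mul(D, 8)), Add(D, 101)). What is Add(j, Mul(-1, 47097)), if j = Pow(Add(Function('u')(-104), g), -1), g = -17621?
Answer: Rational(-697647862, 14813) ≈ -47097.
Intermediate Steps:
Function('u')(D) = Mul(9, D, Add(101, D)) (Function('u')(D) = Mul(Add(D, Mul(8, D)), Add(101, D)) = Mul(Mul(9, D), Add(101, D)) = Mul(9, D, Add(101, D)))
j = Rational(-1, 14813) (j = Pow(Add(Mul(9, -104, Add(101, -104)), -17621), -1) = Pow(Add(Mul(9, -104, -3), -17621), -1) = Pow(Add(2808, -17621), -1) = Pow(-14813, -1) = Rational(-1, 14813) ≈ -6.7508e-5)
Add(j, Mul(-1, 47097)) = Add(Rational(-1, 14813), Mul(-1, 47097)) = Add(Rational(-1, 14813), -47097) = Rational(-697647862, 14813)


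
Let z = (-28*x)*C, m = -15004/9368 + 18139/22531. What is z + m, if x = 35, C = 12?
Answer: -620589031763/52767602 ≈ -11761.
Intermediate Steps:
m = -42032243/52767602 (m = -15004*1/9368 + 18139*(1/22531) = -3751/2342 + 18139/22531 = -42032243/52767602 ≈ -0.79655)
z = -11760 (z = -28*35*12 = -980*12 = -11760)
z + m = -11760 - 42032243/52767602 = -620589031763/52767602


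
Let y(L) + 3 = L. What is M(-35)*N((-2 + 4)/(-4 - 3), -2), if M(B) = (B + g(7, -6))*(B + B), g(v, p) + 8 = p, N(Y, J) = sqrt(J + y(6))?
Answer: 3430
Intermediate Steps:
y(L) = -3 + L
N(Y, J) = sqrt(3 + J) (N(Y, J) = sqrt(J + (-3 + 6)) = sqrt(J + 3) = sqrt(3 + J))
g(v, p) = -8 + p
M(B) = 2*B*(-14 + B) (M(B) = (B + (-8 - 6))*(B + B) = (B - 14)*(2*B) = (-14 + B)*(2*B) = 2*B*(-14 + B))
M(-35)*N((-2 + 4)/(-4 - 3), -2) = (2*(-35)*(-14 - 35))*sqrt(3 - 2) = (2*(-35)*(-49))*sqrt(1) = 3430*1 = 3430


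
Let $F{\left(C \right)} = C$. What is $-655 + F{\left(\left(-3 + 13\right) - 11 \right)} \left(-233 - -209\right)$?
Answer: $-631$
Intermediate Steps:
$-655 + F{\left(\left(-3 + 13\right) - 11 \right)} \left(-233 - -209\right) = -655 + \left(\left(-3 + 13\right) - 11\right) \left(-233 - -209\right) = -655 + \left(10 - 11\right) \left(-233 + 209\right) = -655 - -24 = -655 + 24 = -631$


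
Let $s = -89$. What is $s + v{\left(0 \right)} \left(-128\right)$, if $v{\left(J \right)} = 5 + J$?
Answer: $-729$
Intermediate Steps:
$s + v{\left(0 \right)} \left(-128\right) = -89 + \left(5 + 0\right) \left(-128\right) = -89 + 5 \left(-128\right) = -89 - 640 = -729$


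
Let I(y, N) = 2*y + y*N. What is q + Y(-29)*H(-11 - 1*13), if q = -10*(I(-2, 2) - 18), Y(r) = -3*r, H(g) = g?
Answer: -1828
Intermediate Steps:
I(y, N) = 2*y + N*y
q = 260 (q = -10*(-2*(2 + 2) - 18) = -10*(-2*4 - 18) = -10*(-8 - 18) = -10*(-26) = 260)
q + Y(-29)*H(-11 - 1*13) = 260 + (-3*(-29))*(-11 - 1*13) = 260 + 87*(-11 - 13) = 260 + 87*(-24) = 260 - 2088 = -1828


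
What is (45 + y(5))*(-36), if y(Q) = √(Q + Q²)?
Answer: -1620 - 36*√30 ≈ -1817.2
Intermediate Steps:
(45 + y(5))*(-36) = (45 + √(5*(1 + 5)))*(-36) = (45 + √(5*6))*(-36) = (45 + √30)*(-36) = -1620 - 36*√30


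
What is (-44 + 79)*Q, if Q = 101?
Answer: 3535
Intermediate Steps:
(-44 + 79)*Q = (-44 + 79)*101 = 35*101 = 3535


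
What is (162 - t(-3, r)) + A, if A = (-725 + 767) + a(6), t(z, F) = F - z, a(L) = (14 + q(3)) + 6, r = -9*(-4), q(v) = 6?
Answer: 191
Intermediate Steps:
r = 36
a(L) = 26 (a(L) = (14 + 6) + 6 = 20 + 6 = 26)
A = 68 (A = (-725 + 767) + 26 = 42 + 26 = 68)
(162 - t(-3, r)) + A = (162 - (36 - 1*(-3))) + 68 = (162 - (36 + 3)) + 68 = (162 - 1*39) + 68 = (162 - 39) + 68 = 123 + 68 = 191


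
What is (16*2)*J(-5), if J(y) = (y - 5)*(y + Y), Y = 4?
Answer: 320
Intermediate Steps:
J(y) = (-5 + y)*(4 + y) (J(y) = (y - 5)*(y + 4) = (-5 + y)*(4 + y))
(16*2)*J(-5) = (16*2)*(-20 + (-5)² - 1*(-5)) = 32*(-20 + 25 + 5) = 32*10 = 320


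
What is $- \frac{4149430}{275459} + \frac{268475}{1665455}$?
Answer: $- \frac{1367347017125}{91752913769} \approx -14.902$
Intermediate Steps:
$- \frac{4149430}{275459} + \frac{268475}{1665455} = \left(-4149430\right) \frac{1}{275459} + 268475 \cdot \frac{1}{1665455} = - \frac{4149430}{275459} + \frac{53695}{333091} = - \frac{1367347017125}{91752913769}$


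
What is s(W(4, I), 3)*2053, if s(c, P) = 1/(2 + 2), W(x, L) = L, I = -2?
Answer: 2053/4 ≈ 513.25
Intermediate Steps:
s(c, P) = ¼ (s(c, P) = 1/4 = ¼)
s(W(4, I), 3)*2053 = (¼)*2053 = 2053/4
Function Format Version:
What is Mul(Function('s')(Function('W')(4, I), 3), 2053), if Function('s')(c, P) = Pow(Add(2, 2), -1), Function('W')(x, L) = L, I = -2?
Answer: Rational(2053, 4) ≈ 513.25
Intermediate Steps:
Function('s')(c, P) = Rational(1, 4) (Function('s')(c, P) = Pow(4, -1) = Rational(1, 4))
Mul(Function('s')(Function('W')(4, I), 3), 2053) = Mul(Rational(1, 4), 2053) = Rational(2053, 4)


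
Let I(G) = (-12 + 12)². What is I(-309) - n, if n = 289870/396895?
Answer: -57974/79379 ≈ -0.73034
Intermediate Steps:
I(G) = 0 (I(G) = 0² = 0)
n = 57974/79379 (n = 289870*(1/396895) = 57974/79379 ≈ 0.73034)
I(-309) - n = 0 - 1*57974/79379 = 0 - 57974/79379 = -57974/79379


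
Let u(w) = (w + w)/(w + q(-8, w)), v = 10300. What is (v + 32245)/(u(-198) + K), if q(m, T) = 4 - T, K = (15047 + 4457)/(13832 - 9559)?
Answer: -181794785/403523 ≈ -450.52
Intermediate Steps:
K = 19504/4273 ≈ 4.5645
u(w) = w/2 (u(w) = (w + w)/(w + (4 - w)) = (2*w)/4 = (2*w)*(1/4) = w/2)
(v + 32245)/(u(-198) + K) = (10300 + 32245)/((1/2)*(-198) + 19504/4273) = 42545/(-99 + 19504/4273) = 42545/(-403523/4273) = 42545*(-4273/403523) = -181794785/403523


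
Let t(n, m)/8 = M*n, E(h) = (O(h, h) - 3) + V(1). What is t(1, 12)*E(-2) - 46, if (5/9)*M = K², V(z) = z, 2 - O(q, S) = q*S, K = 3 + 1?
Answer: -4838/5 ≈ -967.60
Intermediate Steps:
K = 4
O(q, S) = 2 - S*q (O(q, S) = 2 - q*S = 2 - S*q)
M = 144/5 (M = (9/5)*4² = (9/5)*16 = 144/5 ≈ 28.800)
E(h) = -h² (E(h) = ((2 - h*h) - 3) + 1 = ((2 - h²) - 3) + 1 = (-1 - h²) + 1 = -h²)
t(n, m) = 1152*n/5 (t(n, m) = 8*(144*n/5) = 1152*n/5)
t(1, 12)*E(-2) - 46 = ((1152/5)*1)*(-1*(-2)²) - 46 = 1152*(-1*4)/5 - 46 = (1152/5)*(-4) - 46 = -4608/5 - 46 = -4838/5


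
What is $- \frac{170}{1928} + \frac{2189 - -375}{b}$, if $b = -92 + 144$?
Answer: $\frac{616819}{12532} \approx 49.22$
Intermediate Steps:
$b = 52$
$- \frac{170}{1928} + \frac{2189 - -375}{b} = - \frac{170}{1928} + \frac{2189 - -375}{52} = \left(-170\right) \frac{1}{1928} + \left(2189 + 375\right) \frac{1}{52} = - \frac{85}{964} + 2564 \cdot \frac{1}{52} = - \frac{85}{964} + \frac{641}{13} = \frac{616819}{12532}$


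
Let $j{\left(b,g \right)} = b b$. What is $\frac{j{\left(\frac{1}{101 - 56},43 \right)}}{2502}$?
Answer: $\frac{1}{5066550} \approx 1.9737 \cdot 10^{-7}$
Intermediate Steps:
$j{\left(b,g \right)} = b^{2}$
$\frac{j{\left(\frac{1}{101 - 56},43 \right)}}{2502} = \frac{\left(\frac{1}{101 - 56}\right)^{2}}{2502} = \left(\frac{1}{45}\right)^{2} \cdot \frac{1}{2502} = \frac{1}{2025} \cdot \frac{1}{2502} = \frac{1}{5066550}$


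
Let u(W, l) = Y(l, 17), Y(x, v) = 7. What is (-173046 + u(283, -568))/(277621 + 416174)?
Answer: -173039/693795 ≈ -0.24941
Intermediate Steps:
u(W, l) = 7
(-173046 + u(283, -568))/(277621 + 416174) = (-173046 + 7)/(277621 + 416174) = -173039/693795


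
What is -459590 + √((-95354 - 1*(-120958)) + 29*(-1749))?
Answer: -459590 + I*√25117 ≈ -4.5959e+5 + 158.48*I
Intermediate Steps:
-459590 + √((-95354 - 1*(-120958)) + 29*(-1749)) = -459590 + √((-95354 + 120958) - 50721) = -459590 + √(25604 - 50721) = -459590 + √(-25117) = -459590 + I*√25117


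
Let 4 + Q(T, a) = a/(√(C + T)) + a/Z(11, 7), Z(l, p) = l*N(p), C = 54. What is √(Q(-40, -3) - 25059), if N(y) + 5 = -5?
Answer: √(-14859836530 - 127050*√14)/770 ≈ 158.32*I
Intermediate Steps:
N(y) = -10 (N(y) = -5 - 5 = -10)
Z(l, p) = -10*l (Z(l, p) = l*(-10) = -10*l)
Q(T, a) = -4 - a/110 + a/√(54 + T) (Q(T, a) = -4 + (a/(√(54 + T)) + a/((-10*11))) = -4 + (a/√(54 + T) + a/(-110)) = -4 + (a/√(54 + T) + a*(-1/110)) = -4 + (a/√(54 + T) - a/110) = -4 + (-a/110 + a/√(54 + T)) = -4 - a/110 + a/√(54 + T))
√(Q(-40, -3) - 25059) = √((-4 - 1/110*(-3) - 3/√(54 - 40)) - 25059) = √((-4 + 3/110 - 3*√14/14) - 25059) = √((-437/110 - 3*√14/14) - 25059) = √(-2756927/110 - 3*√14/14)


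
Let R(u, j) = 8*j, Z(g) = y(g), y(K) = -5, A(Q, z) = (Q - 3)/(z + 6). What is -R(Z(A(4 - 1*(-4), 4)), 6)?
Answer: -48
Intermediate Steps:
A(Q, z) = (-3 + Q)/(6 + z)
Z(g) = -5
-R(Z(A(4 - 1*(-4), 4)), 6) = -8*6 = -1*48 = -48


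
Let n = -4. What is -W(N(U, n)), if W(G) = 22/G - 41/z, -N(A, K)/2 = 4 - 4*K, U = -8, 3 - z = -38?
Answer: 31/20 ≈ 1.5500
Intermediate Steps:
z = 41 (z = 3 - 1*(-38) = 3 + 38 = 41)
N(A, K) = -8 + 8*K (N(A, K) = -2*(4 - 4*K) = -8 + 8*K)
W(G) = -1 + 22/G (W(G) = 22/G - 41/41 = 22/G - 41*1/41 = 22/G - 1 = -1 + 22/G)
-W(N(U, n)) = -(22 - (-8 + 8*(-4)))/(-8 + 8*(-4)) = -(22 - (-8 - 32))/(-8 - 32) = -(22 - 1*(-40))/(-40) = -(-1)*(22 + 40)/40 = -(-1)*62/40 = -1*(-31/20) = 31/20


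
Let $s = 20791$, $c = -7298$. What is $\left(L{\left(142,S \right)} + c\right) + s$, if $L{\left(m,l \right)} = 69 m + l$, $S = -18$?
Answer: $23273$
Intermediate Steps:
$L{\left(m,l \right)} = l + 69 m$
$\left(L{\left(142,S \right)} + c\right) + s = \left(\left(-18 + 69 \cdot 142\right) - 7298\right) + 20791 = \left(\left(-18 + 9798\right) - 7298\right) + 20791 = \left(9780 - 7298\right) + 20791 = 2482 + 20791 = 23273$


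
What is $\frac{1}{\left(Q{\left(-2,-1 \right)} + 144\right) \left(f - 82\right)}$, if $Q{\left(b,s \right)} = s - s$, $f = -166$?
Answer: $- \frac{1}{35712} \approx -2.8002 \cdot 10^{-5}$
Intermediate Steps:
$Q{\left(b,s \right)} = 0$
$\frac{1}{\left(Q{\left(-2,-1 \right)} + 144\right) \left(f - 82\right)} = \frac{1}{\left(0 + 144\right) \left(-166 - 82\right)} = \frac{1}{144 \left(-248\right)} = \frac{1}{-35712} = - \frac{1}{35712}$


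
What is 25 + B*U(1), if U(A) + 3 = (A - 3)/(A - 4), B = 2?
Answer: 61/3 ≈ 20.333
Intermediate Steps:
U(A) = -3 + (-3 + A)/(-4 + A) (U(A) = -3 + (A - 3)/(A - 4) = -3 + (-3 + A)/(-4 + A))
25 + B*U(1) = 25 + 2*((9 - 2*1)/(-4 + 1)) = 25 + 2*((9 - 2)/(-3)) = 25 + 2*(-⅓*7) = 25 + 2*(-7/3) = 25 - 14/3 = 61/3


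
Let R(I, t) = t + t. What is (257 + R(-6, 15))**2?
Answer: 82369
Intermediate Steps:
R(I, t) = 2*t
(257 + R(-6, 15))**2 = (257 + 2*15)**2 = (257 + 30)**2 = 287**2 = 82369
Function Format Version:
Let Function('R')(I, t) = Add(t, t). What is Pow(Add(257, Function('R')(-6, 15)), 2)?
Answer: 82369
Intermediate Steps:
Function('R')(I, t) = Mul(2, t)
Pow(Add(257, Function('R')(-6, 15)), 2) = Pow(Add(257, Mul(2, 15)), 2) = Pow(Add(257, 30), 2) = Pow(287, 2) = 82369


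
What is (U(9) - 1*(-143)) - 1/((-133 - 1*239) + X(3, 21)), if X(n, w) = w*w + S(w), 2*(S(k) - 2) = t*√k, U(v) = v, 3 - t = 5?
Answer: 762969/5020 - √21/5020 ≈ 151.98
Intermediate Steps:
t = -2 (t = 3 - 1*5 = 3 - 5 = -2)
S(k) = 2 - √k (S(k) = 2 + (-2*√k)/2 = 2 - √k)
X(n, w) = 2 + w² - √w (X(n, w) = w*w + (2 - √w) = w² + (2 - √w) = 2 + w² - √w)
(U(9) - 1*(-143)) - 1/((-133 - 1*239) + X(3, 21)) = (9 - 1*(-143)) - 1/((-133 - 1*239) + (2 + 21² - √21)) = (9 + 143) - 1/((-133 - 239) + (2 + 441 - √21)) = 152 - 1/(-372 + (443 - √21)) = 152 - 1/(71 - √21)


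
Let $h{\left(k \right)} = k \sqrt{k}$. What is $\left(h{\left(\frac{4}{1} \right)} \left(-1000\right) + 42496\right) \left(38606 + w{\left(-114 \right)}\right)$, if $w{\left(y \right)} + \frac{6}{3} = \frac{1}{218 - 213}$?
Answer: $\frac{6658452416}{5} \approx 1.3317 \cdot 10^{9}$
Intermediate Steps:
$h{\left(k \right)} = k^{\frac{3}{2}}$
$w{\left(y \right)} = - \frac{9}{5}$ ($w{\left(y \right)} = -2 + \frac{1}{218 - 213} = -2 + \frac{1}{5} = - \frac{9}{5}$)
$\left(h{\left(\frac{4}{1} \right)} \left(-1000\right) + 42496\right) \left(38606 + w{\left(-114 \right)}\right) = \left(\left(\frac{4}{1}\right)^{\frac{3}{2}} \left(-1000\right) + 42496\right) \left(38606 - \frac{9}{5}\right) = \left(\left(4 \cdot 1\right)^{\frac{3}{2}} \left(-1000\right) + 42496\right) \frac{193021}{5} = \left(4^{\frac{3}{2}} \left(-1000\right) + 42496\right) \frac{193021}{5} = \left(8 \left(-1000\right) + 42496\right) \frac{193021}{5} = \left(-8000 + 42496\right) \frac{193021}{5} = 34496 \cdot \frac{193021}{5} = \frac{6658452416}{5}$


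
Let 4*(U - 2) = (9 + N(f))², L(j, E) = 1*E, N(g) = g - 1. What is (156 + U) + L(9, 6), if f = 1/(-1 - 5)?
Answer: 25825/144 ≈ 179.34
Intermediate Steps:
f = -⅙ (f = 1/(-6) = -⅙ ≈ -0.16667)
N(g) = -1 + g
L(j, E) = E
U = 2497/144 (U = 2 + (9 + (-1 - ⅙))²/4 = 2 + (9 - 7/6)²/4 = 2 + (47/6)²/4 = 2 + (¼)*(2209/36) = 2 + 2209/144 = 2497/144 ≈ 17.340)
(156 + U) + L(9, 6) = (156 + 2497/144) + 6 = 24961/144 + 6 = 25825/144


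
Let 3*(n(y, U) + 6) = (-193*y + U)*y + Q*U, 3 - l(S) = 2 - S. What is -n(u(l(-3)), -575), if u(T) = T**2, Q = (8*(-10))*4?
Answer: -178594/3 ≈ -59531.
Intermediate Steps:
Q = -320 (Q = -80*4 = -320)
l(S) = 1 + S (l(S) = 3 - (2 - S) = 3 + (-2 + S) = 1 + S)
n(y, U) = -6 - 320*U/3 + y*(U - 193*y)/3 (n(y, U) = -6 + ((-193*y + U)*y - 320*U)/3 = -6 + ((U - 193*y)*y - 320*U)/3 = -6 + (y*(U - 193*y) - 320*U)/3 = -6 + (-320*U + y*(U - 193*y))/3 = -6 + (-320*U/3 + y*(U - 193*y)/3) = -6 - 320*U/3 + y*(U - 193*y)/3)
-n(u(l(-3)), -575) = -(-6 - 320/3*(-575) - 193*(1 - 3)**4/3 + (1/3)*(-575)*(1 - 3)**2) = -(-6 + 184000/3 - 193*((-2)**2)**2/3 + (1/3)*(-575)*(-2)**2) = -(-6 + 184000/3 - 193/3*4**2 + (1/3)*(-575)*4) = -(-6 + 184000/3 - 193/3*16 - 2300/3) = -(-6 + 184000/3 - 3088/3 - 2300/3) = -1*178594/3 = -178594/3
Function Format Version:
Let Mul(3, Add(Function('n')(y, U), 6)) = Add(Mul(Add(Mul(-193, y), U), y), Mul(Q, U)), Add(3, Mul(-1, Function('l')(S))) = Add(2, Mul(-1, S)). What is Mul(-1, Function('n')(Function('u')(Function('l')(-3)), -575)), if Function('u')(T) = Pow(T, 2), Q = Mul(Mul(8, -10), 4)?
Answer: Rational(-178594, 3) ≈ -59531.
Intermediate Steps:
Q = -320 (Q = Mul(-80, 4) = -320)
Function('l')(S) = Add(1, S) (Function('l')(S) = Add(3, Mul(-1, Add(2, Mul(-1, S)))) = Add(3, Add(-2, S)) = Add(1, S))
Function('n')(y, U) = Add(-6, Mul(Rational(-320, 3), U), Mul(Rational(1, 3), y, Add(U, Mul(-193, y)))) (Function('n')(y, U) = Add(-6, Mul(Rational(1, 3), Add(Mul(Add(Mul(-193, y), U), y), Mul(-320, U)))) = Add(-6, Mul(Rational(1, 3), Add(Mul(Add(U, Mul(-193, y)), y), Mul(-320, U)))) = Add(-6, Mul(Rational(1, 3), Add(Mul(y, Add(U, Mul(-193, y))), Mul(-320, U)))) = Add(-6, Mul(Rational(1, 3), Add(Mul(-320, U), Mul(y, Add(U, Mul(-193, y)))))) = Add(-6, Add(Mul(Rational(-320, 3), U), Mul(Rational(1, 3), y, Add(U, Mul(-193, y))))) = Add(-6, Mul(Rational(-320, 3), U), Mul(Rational(1, 3), y, Add(U, Mul(-193, y)))))
Mul(-1, Function('n')(Function('u')(Function('l')(-3)), -575)) = Mul(-1, Add(-6, Mul(Rational(-320, 3), -575), Mul(Rational(-193, 3), Pow(Pow(Add(1, -3), 2), 2)), Mul(Rational(1, 3), -575, Pow(Add(1, -3), 2)))) = Mul(-1, Add(-6, Rational(184000, 3), Mul(Rational(-193, 3), Pow(Pow(-2, 2), 2)), Mul(Rational(1, 3), -575, Pow(-2, 2)))) = Mul(-1, Add(-6, Rational(184000, 3), Mul(Rational(-193, 3), Pow(4, 2)), Mul(Rational(1, 3), -575, 4))) = Mul(-1, Add(-6, Rational(184000, 3), Mul(Rational(-193, 3), 16), Rational(-2300, 3))) = Mul(-1, Add(-6, Rational(184000, 3), Rational(-3088, 3), Rational(-2300, 3))) = Mul(-1, Rational(178594, 3)) = Rational(-178594, 3)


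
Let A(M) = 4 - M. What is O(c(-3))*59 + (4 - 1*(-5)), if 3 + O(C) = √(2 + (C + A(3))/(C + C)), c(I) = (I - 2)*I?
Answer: -168 + 59*√570/15 ≈ -74.093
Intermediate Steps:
c(I) = I*(-2 + I) (c(I) = (-2 + I)*I = I*(-2 + I))
O(C) = -3 + √(2 + (1 + C)/(2*C)) (O(C) = -3 + √(2 + (C + (4 - 1*3))/(C + C)) = -3 + √(2 + (C + (4 - 3))/((2*C))) = -3 + √(2 + (C + 1)*(1/(2*C))) = -3 + √(2 + (1 + C)*(1/(2*C))) = -3 + √(2 + (1 + C)/(2*C)))
O(c(-3))*59 + (4 - 1*(-5)) = (-3 + √(10 + 2/((-3*(-2 - 3))))/2)*59 + (4 - 1*(-5)) = (-3 + √(10 + 2/((-3*(-5))))/2)*59 + (4 + 5) = (-3 + √(10 + 2/15)/2)*59 + 9 = (-3 + √(152/15)/2)*59 + 9 = (-3 + (2*√570/15)/2)*59 + 9 = (-3 + √570/15)*59 + 9 = (-177 + 59*√570/15) + 9 = -168 + 59*√570/15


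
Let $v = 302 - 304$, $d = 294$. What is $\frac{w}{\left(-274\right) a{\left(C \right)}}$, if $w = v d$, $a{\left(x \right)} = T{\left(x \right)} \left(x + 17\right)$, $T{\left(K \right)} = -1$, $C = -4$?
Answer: $- \frac{294}{1781} \approx -0.16508$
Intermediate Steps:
$v = -2$
$a{\left(x \right)} = -17 - x$ ($a{\left(x \right)} = - (x + 17) = - (17 + x) = -17 - x$)
$w = -588$ ($w = \left(-2\right) 294 = -588$)
$\frac{w}{\left(-274\right) a{\left(C \right)}} = - \frac{588}{\left(-274\right) \left(-17 - -4\right)} = - \frac{588}{\left(-274\right) \left(-17 + 4\right)} = - \frac{588}{\left(-274\right) \left(-13\right)} = - \frac{588}{3562} = \left(-588\right) \frac{1}{3562} = - \frac{294}{1781}$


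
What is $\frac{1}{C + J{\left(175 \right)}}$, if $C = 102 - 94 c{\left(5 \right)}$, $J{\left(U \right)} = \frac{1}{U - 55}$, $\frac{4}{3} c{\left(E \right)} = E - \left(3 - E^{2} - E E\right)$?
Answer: $- \frac{120}{427679} \approx -0.00028058$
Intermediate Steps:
$c{\left(E \right)} = - \frac{9}{4} + \frac{3 E^{2}}{2} + \frac{3 E}{4}$ ($c{\left(E \right)} = \frac{3 \left(E - \left(3 - E^{2} - E E\right)\right)}{4} = \frac{3 \left(E + \left(\left(E^{2} + E^{2}\right) - 3\right)\right)}{4} = \frac{3 \left(E + \left(2 E^{2} - 3\right)\right)}{4} = \frac{3 \left(E + \left(-3 + 2 E^{2}\right)\right)}{4} = \frac{3 \left(-3 + E + 2 E^{2}\right)}{4} = - \frac{9}{4} + \frac{3 E^{2}}{2} + \frac{3 E}{4}$)
$J{\left(U \right)} = \frac{1}{-55 + U}$
$C = -3564$ ($C = 102 - 94 \left(- \frac{9}{4} + \frac{3 \cdot 5^{2}}{2} + \frac{3}{4} \cdot 5\right) = 102 - 94 \left(- \frac{9}{4} + \frac{3}{2} \cdot 25 + \frac{15}{4}\right) = 102 - 94 \left(- \frac{9}{4} + \frac{75}{2} + \frac{15}{4}\right) = 102 - 3666 = -3564$)
$\frac{1}{C + J{\left(175 \right)}} = \frac{1}{-3564 + \frac{1}{-55 + 175}} = \frac{1}{-3564 + \frac{1}{120}} = \frac{1}{- \frac{427679}{120}} = - \frac{120}{427679}$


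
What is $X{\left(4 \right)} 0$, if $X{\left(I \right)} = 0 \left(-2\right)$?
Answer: $0$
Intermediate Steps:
$X{\left(I \right)} = 0$
$X{\left(4 \right)} 0 = 0 \cdot 0 = 0$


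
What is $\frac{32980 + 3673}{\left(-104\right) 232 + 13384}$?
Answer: $- \frac{36653}{10744} \approx -3.4115$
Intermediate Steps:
$\frac{32980 + 3673}{\left(-104\right) 232 + 13384} = \frac{36653}{-24128 + 13384} = \frac{36653}{-10744} = 36653 \left(- \frac{1}{10744}\right) = - \frac{36653}{10744}$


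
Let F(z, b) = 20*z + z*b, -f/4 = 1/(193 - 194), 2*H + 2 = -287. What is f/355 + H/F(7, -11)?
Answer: -102091/44730 ≈ -2.2824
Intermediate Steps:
H = -289/2 (H = -1 + (½)*(-287) = -1 - 287/2 = -289/2 ≈ -144.50)
f = 4 (f = -4/(193 - 194) = -4/(-1) = -4*(-1) = 4)
F(z, b) = 20*z + b*z
f/355 + H/F(7, -11) = 4/355 - 289*1/(7*(20 - 11))/2 = 4*(1/355) - 289/(2*(7*9)) = 4/355 - 289/2/63 = 4/355 - 289/2*1/63 = 4/355 - 289/126 = -102091/44730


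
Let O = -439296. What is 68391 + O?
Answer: -370905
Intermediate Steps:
68391 + O = 68391 - 439296 = -370905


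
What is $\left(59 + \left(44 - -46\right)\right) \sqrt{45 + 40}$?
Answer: $149 \sqrt{85} \approx 1373.7$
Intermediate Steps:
$\left(59 + \left(44 - -46\right)\right) \sqrt{45 + 40} = \left(59 + \left(44 + 46\right)\right) \sqrt{85} = \left(59 + 90\right) \sqrt{85} = 149 \sqrt{85}$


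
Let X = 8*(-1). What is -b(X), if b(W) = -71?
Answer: 71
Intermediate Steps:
X = -8
-b(X) = -1*(-71) = 71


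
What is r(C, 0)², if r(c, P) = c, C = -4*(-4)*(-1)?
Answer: 256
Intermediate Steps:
C = -16 (C = 16*(-1) = -16)
r(C, 0)² = (-16)² = 256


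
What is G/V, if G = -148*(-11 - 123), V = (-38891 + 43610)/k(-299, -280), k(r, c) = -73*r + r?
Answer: 10947264/121 ≈ 90473.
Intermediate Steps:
k(r, c) = -72*r
V = 121/552 (V = (-38891 + 43610)/((-72*(-299))) = 4719/21528 = 4719*(1/21528) = 121/552 ≈ 0.21920)
G = 19832 (G = -148*(-134) = 19832)
G/V = 19832/(121/552) = 19832*(552/121) = 10947264/121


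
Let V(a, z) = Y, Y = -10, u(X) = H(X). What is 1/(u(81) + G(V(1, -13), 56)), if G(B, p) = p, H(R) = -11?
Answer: 1/45 ≈ 0.022222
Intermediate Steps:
u(X) = -11
V(a, z) = -10
1/(u(81) + G(V(1, -13), 56)) = 1/(-11 + 56) = 1/45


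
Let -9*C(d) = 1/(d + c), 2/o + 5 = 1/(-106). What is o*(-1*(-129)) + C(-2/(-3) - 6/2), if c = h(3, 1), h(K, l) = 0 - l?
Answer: -30367/590 ≈ -51.469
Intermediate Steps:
h(K, l) = -l
c = -1 (c = -1*1 = -1)
o = -212/531 (o = 2/(-5 + 1/(-106)) = 2/(-5 - 1/106) = 2/(-531/106) = 2*(-106/531) = -212/531 ≈ -0.39925)
C(d) = -1/(9*(-1 + d)) (C(d) = -1/(9*(d - 1)) = -1/(9*(-1 + d)))
o*(-1*(-129)) + C(-2/(-3) - 6/2) = -(-212)*(-129)/531 - 1/(-9 + 9*(-2/(-3) - 6/2)) = -212/531*129 - 1/(-9 + 9*(-2*(-⅓) - 6*½)) = -9116/177 - 1/(-9 + 9*(⅔ - 3)) = -9116/177 - 1/(-9 + 9*(-7/3)) = -9116/177 - 1/(-9 - 21) = -9116/177 - 1/(-30) = -9116/177 - 1*(-1/30) = -9116/177 + 1/30 = -30367/590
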